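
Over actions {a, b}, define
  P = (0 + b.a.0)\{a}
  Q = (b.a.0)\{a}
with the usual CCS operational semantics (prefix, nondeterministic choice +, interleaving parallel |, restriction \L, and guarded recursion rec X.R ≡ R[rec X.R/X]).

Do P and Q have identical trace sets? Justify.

P's transition system — 2 states:
  s0 = (0 + b.a.0)\{a} has moves =b=> s1
  s1 = (a.0)\{a} has moves ·
Q's transition system — 2 states:
  t0 = (b.a.0)\{a} has moves =b=> t1
  t1 = (a.0)\{a} has moves ·
Partition-refinement fixed point:
  B0 = {s0, t0}
  B1 = {s1, t1}
s0 ∈ B0, t0 ∈ B0 → same block
Bisimilar ⇒ trace-equivalent.

YES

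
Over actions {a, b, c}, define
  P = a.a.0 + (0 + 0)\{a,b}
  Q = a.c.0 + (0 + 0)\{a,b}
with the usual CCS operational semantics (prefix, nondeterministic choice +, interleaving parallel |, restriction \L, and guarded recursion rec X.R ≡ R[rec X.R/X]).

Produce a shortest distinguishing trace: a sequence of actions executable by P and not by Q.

LTS(P): 3 reachable states
  s0 = a.a.0 + (0 + 0)\{a,b} → —a→ s1
  s1 = a.0 → —a→ s2
  s2 = 0 → stopped
LTS(Q): 3 reachable states
  t0 = a.c.0 + (0 + 0)\{a,b} → —a→ t1
  t1 = c.0 → —c→ t2
  t2 = 0 → stopped
Trace ⟨aa⟩ through P, begin at {s0}:
  after a @ step 1: {s1}
  after a @ step 2: {s2}
  ✓ P
Trace ⟨aa⟩ through Q, begin at {t0}:
  after a @ step 1: {t1}
  after a @ step 2: ∅ (Q stuck)

aa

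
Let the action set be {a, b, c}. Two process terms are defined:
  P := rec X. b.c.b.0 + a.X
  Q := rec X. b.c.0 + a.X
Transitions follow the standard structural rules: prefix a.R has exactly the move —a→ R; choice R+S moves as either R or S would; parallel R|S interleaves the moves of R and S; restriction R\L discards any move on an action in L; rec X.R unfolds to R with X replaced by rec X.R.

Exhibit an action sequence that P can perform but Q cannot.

bcb

Reachable graph of P (4 states):
  m0 = rec X. b.c.b.0 + a.X ⊢ -a-> m0, -b-> m1
  m1 = c.b.0 ⊢ -c-> m2
  m2 = b.0 ⊢ -b-> m3
  m3 = 0 ⊢ ∅
Reachable graph of Q (3 states):
  n0 = rec X. b.c.0 + a.X ⊢ -a-> n0, -b-> n1
  n1 = c.0 ⊢ -c-> n2
  n2 = 0 ⊢ ∅
Trace ⟨bcb⟩ through P, begin at {m0}:
  step 1 (b): {m1}
  step 2 (c): {m2}
  step 3 (b): {m3}
  ✓ P
Trace ⟨bcb⟩ through Q, begin at {n0}:
  step 1 (b): {n1}
  step 2 (c): {n2}
  step 3 (b): ∅  — Q cannot continue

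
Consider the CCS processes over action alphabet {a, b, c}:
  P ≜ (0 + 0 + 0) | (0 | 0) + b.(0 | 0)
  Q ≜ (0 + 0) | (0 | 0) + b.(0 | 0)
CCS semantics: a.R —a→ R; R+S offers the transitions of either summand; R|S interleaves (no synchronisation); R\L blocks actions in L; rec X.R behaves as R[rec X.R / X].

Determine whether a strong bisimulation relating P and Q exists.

P ~ Q

LTS(P): 2 reachable states
  s0 = (0 + 0 + 0) | (0 | 0) + b.(0 | 0) ⊢ -b-> s1
  s1 = 0 | 0 ⊢ (no moves)
LTS(Q): 2 reachable states
  t0 = (0 + 0) | (0 | 0) + b.(0 | 0) ⊢ -b-> t1
  t1 = 0 | 0 ⊢ (no moves)
Bisimilarity quotient blocks:
  B0 = {s0, t0}
  B1 = {s1, t1}
s0 ∈ B0, t0 ∈ B0 → same block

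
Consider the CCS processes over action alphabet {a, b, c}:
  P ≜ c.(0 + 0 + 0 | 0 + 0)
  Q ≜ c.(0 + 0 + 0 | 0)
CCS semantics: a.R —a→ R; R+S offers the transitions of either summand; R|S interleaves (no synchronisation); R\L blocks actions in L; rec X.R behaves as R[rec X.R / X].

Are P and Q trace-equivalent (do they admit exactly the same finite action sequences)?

traces(P) = traces(Q)

LTS(P): 2 reachable states
  p0 = c.(0 + 0 + 0 | 0 + 0) → --c--▸ p1
  p1 = 0 + 0 + 0 | 0 + 0 → stopped
LTS(Q): 2 reachable states
  q0 = c.(0 + 0 + 0 | 0) → --c--▸ q1
  q1 = 0 + 0 + 0 | 0 → stopped
Coarsest stable partition (strong bisimilarity classes):
  B0 = {p0, q0}
  B1 = {p1, q1}
p0 ∈ B0, q0 ∈ B0 → same block
Bisimilar ⇒ trace-equivalent.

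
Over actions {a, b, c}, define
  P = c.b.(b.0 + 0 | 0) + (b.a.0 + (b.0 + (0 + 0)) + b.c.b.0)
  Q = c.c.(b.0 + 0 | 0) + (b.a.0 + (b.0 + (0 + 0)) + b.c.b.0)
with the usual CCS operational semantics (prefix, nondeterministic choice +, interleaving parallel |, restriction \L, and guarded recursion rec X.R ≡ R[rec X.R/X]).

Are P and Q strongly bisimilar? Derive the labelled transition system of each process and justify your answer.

P's transition system — 7 states:
  m0 = c.b.(b.0 + 0 | 0) + (b.a.0 + (b.0 + (0 + 0)) + b.c.b.0) → =b=> m1, =b=> m2, =b=> m3, =c=> m4
  m1 = 0 → ·
  m2 = a.0 → =a=> m1
  m3 = c.b.0 → =c=> m5
  m4 = b.(b.0 + 0 | 0) → =b=> m6
  m5 = b.0 → =b=> m1
  m6 = b.0 + 0 | 0 → =b=> m1
Q's transition system — 7 states:
  n0 = c.c.(b.0 + 0 | 0) + (b.a.0 + (b.0 + (0 + 0)) + b.c.b.0) → =b=> n1, =b=> n2, =b=> n3, =c=> n4
  n1 = 0 → ·
  n2 = a.0 → =a=> n1
  n3 = c.b.0 → =c=> n5
  n4 = c.(b.0 + 0 | 0) → =c=> n6
  n5 = b.0 → =b=> n1
  n6 = b.0 + 0 | 0 → =b=> n1
Coarsest stable partition (strong bisimilarity classes):
  B0 = {m0}
  B1 = {m4}
  B2 = {m5, m6, n5, n6}
  B3 = {m1, n1}
  B4 = {m2, n2}
  B5 = {m3, n3, n4}
  B6 = {n0}
m0 ∈ B0, n0 ∈ B6 → different blocks

P ≁ Q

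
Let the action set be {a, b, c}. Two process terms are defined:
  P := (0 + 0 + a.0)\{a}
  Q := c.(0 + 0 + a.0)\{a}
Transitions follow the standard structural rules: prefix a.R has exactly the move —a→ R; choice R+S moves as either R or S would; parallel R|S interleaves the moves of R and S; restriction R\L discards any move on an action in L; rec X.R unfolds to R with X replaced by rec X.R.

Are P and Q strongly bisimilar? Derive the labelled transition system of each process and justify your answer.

LTS(P): 1 reachable states
  s0 = (0 + 0 + a.0)\{a} | deadlocked
LTS(Q): 2 reachable states
  t0 = c.(0 + 0 + a.0)\{a} | ··c··> t1
  t1 = (0 + 0 + a.0)\{a} | deadlocked
Coarsest stable partition (strong bisimilarity classes):
  B0 = {s0, t1}
  B1 = {t0}
s0 ∈ B0, t0 ∈ B1 → different blocks

not bisimilar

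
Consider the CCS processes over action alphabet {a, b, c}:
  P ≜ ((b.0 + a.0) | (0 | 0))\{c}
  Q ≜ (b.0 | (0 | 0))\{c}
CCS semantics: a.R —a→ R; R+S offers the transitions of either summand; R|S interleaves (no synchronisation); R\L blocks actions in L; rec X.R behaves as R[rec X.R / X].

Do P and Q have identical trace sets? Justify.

P's transition system — 2 states:
  m0 = ((b.0 + a.0) | (0 | 0))\{c} :: -a-> m1, -b-> m1
  m1 = (0 | (0 | 0))\{c} :: ·
Q's transition system — 2 states:
  n0 = (b.0 | (0 | 0))\{c} :: -b-> n1
  n1 = (0 | (0 | 0))\{c} :: ·
Trace ⟨a⟩ through P, begin at {m0}:
  step 1 (a): {m1}
  P completes σ.
Trace ⟨a⟩ through Q, begin at {n0}:
  step 1 (a): no successor for Q

traces(P) ≠ traces(Q) — witness ⟨a⟩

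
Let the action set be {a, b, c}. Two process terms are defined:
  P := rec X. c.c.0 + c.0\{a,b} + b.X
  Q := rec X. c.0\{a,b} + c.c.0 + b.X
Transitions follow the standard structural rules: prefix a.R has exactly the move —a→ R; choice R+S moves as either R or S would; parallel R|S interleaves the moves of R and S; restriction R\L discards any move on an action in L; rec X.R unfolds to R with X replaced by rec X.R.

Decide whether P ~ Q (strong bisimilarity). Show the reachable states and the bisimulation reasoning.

YES

Reachable graph of P (4 states):
  s0 = rec X. c.c.0 + c.0\{a,b} + b.X → ··b··> s0, ··c··> s1, ··c··> s2
  s1 = 0\{a,b} → stopped
  s2 = c.0 → ··c··> s3
  s3 = 0 → stopped
Reachable graph of Q (4 states):
  t0 = rec X. c.0\{a,b} + c.c.0 + b.X → ··b··> t0, ··c··> t1, ··c··> t2
  t1 = 0\{a,b} → stopped
  t2 = c.0 → ··c··> t3
  t3 = 0 → stopped
Bisimilarity quotient blocks:
  B0 = {s0, t0}
  B1 = {s1, s3, t1, t3}
  B2 = {s2, t2}
s0 ∈ B0, t0 ∈ B0 → same block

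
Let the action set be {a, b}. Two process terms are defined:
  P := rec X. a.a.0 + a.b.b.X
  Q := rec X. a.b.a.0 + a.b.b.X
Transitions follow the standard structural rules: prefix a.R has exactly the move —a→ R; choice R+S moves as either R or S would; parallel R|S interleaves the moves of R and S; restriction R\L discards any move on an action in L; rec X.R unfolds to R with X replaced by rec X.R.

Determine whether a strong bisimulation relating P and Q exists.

LTS(P): 5 reachable states
  u0 = rec X. a.a.0 + a.b.b.X has moves —a→ u1, —a→ u2
  u1 = a.0 has moves —a→ u3
  u2 = b.b.(rec X. a.a.0 + a.b.b.X) has moves —b→ u4
  u3 = 0 has moves stopped
  u4 = b.(rec X. a.a.0 + a.b.b.X) has moves —b→ u0
LTS(Q): 6 reachable states
  v0 = rec X. a.b.a.0 + a.b.b.X has moves —a→ v1, —a→ v2
  v1 = b.a.0 has moves —b→ v3
  v2 = b.b.(rec X. a.b.a.0 + a.b.b.X) has moves —b→ v4
  v3 = a.0 has moves —a→ v5
  v4 = b.(rec X. a.b.a.0 + a.b.b.X) has moves —b→ v0
  v5 = 0 has moves stopped
Coarsest stable partition (strong bisimilarity classes):
  B0 = {u0}
  B1 = {u2}
  B2 = {u4}
  B3 = {u1, v3}
  B4 = {u3, v5}
  B5 = {v0}
  B6 = {v2}
  B7 = {v4}
  B8 = {v1}
u0 ∈ B0, v0 ∈ B5 → different blocks

NO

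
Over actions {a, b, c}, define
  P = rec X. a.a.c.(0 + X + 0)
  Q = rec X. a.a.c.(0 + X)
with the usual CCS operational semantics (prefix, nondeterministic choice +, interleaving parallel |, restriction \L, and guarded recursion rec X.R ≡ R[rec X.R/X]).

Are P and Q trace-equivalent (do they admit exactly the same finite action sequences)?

LTS(P): 4 reachable states
  u0 = rec X. a.a.c.(0 + X + 0) | =a=> u1
  u1 = a.c.(0 + (rec X. a.a.c.(0 + X + 0)) + 0) | =a=> u2
  u2 = c.(0 + (rec X. a.a.c.(0 + X + 0)) + 0) | =c=> u3
  u3 = 0 + (rec X. a.a.c.(0 + X + 0)) + 0 | =a=> u1
LTS(Q): 4 reachable states
  v0 = rec X. a.a.c.(0 + X) | =a=> v1
  v1 = a.c.(0 + (rec X. a.a.c.(0 + X))) | =a=> v2
  v2 = c.(0 + (rec X. a.a.c.(0 + X))) | =c=> v3
  v3 = 0 + (rec X. a.a.c.(0 + X)) | =a=> v1
Partition-refinement fixed point:
  B0 = {u0, u3, v0, v3}
  B1 = {u1, v1}
  B2 = {u2, v2}
u0 ∈ B0, v0 ∈ B0 → same block
Bisimilar ⇒ trace-equivalent.

trace-equivalent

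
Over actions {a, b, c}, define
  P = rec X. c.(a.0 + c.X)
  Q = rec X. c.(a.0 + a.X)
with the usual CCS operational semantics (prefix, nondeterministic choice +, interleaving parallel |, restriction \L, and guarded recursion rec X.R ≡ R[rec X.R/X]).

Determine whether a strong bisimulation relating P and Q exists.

Reachable graph of P (3 states):
  u0 = rec X. c.(a.0 + c.X) :: -c-> u1
  u1 = a.0 + c.(rec X. c.(a.0 + c.X)) :: -a-> u2, -c-> u0
  u2 = 0 :: (no moves)
Reachable graph of Q (3 states):
  v0 = rec X. c.(a.0 + a.X) :: -c-> v1
  v1 = a.0 + a.(rec X. c.(a.0 + a.X)) :: -a-> v0, -a-> v2
  v2 = 0 :: (no moves)
Coarsest stable partition (strong bisimilarity classes):
  B0 = {u0}
  B1 = {u1}
  B2 = {u2, v2}
  B3 = {v0}
  B4 = {v1}
u0 ∈ B0, v0 ∈ B3 → different blocks

NO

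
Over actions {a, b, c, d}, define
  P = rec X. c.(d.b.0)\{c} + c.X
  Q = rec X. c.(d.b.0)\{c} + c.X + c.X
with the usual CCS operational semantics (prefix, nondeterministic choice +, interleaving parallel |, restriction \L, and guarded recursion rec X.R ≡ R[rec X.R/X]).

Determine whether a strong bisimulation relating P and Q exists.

P ~ Q

Reachable graph of P (4 states):
  u0 = rec X. c.(d.b.0)\{c} + c.X → --c--▸ u0, --c--▸ u1
  u1 = (d.b.0)\{c} → --d--▸ u2
  u2 = (b.0)\{c} → --b--▸ u3
  u3 = 0\{c} → deadlocked
Reachable graph of Q (4 states):
  v0 = rec X. c.(d.b.0)\{c} + c.X + c.X → --c--▸ v0, --c--▸ v1
  v1 = (d.b.0)\{c} → --d--▸ v2
  v2 = (b.0)\{c} → --b--▸ v3
  v3 = 0\{c} → deadlocked
Partition-refinement fixed point:
  B0 = {u0, v0}
  B1 = {u1, v1}
  B2 = {u2, v2}
  B3 = {u3, v3}
u0 ∈ B0, v0 ∈ B0 → same block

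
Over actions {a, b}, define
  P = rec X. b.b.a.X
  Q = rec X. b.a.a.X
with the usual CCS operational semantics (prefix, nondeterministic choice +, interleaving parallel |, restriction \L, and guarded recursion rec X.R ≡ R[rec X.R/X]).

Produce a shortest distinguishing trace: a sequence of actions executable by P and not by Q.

bb

LTS(P): 3 reachable states
  u0 = rec X. b.b.a.X → --b--▸ u1
  u1 = b.a.(rec X. b.b.a.X) → --b--▸ u2
  u2 = a.(rec X. b.b.a.X) → --a--▸ u0
LTS(Q): 3 reachable states
  v0 = rec X. b.a.a.X → --b--▸ v1
  v1 = a.a.(rec X. b.a.a.X) → --a--▸ v2
  v2 = a.(rec X. b.a.a.X) → --a--▸ v0
Trace ⟨bb⟩ through P, begin at {u0}:
  [1] b ⇒ {u1}
  [2] b ⇒ {u2}
  ✓ P
Trace ⟨bb⟩ through Q, begin at {v0}:
  [1] b ⇒ {v1}
  [2] b ⇒ ∅ (Q stuck)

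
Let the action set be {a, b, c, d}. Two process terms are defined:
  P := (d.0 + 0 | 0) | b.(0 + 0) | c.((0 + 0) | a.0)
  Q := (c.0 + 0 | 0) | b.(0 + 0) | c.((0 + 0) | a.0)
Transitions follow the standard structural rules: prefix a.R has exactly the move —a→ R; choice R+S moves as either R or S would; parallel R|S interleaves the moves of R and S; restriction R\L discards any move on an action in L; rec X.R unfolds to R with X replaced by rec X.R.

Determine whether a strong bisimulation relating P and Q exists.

P ≁ Q

Reachable graph of P (12 states):
  m0 = (d.0 + 0 | 0) | b.(0 + 0) | c.((0 + 0) | a.0) has moves ··b··> m1, ··c··> m2, ··d··> m3
  m1 = (d.0 + 0 | 0) | (0 + 0) | c.((0 + 0) | a.0) has moves ··c··> m4, ··d··> m5
  m2 = (d.0 + 0 | 0) | b.(0 + 0) | ((0 + 0) | a.0) has moves ··a··> m6, ··b··> m4, ··d··> m7
  m3 = 0 | b.(0 + 0) | c.((0 + 0) | a.0) has moves ··b··> m5, ··c··> m7
  m4 = (d.0 + 0 | 0) | (0 + 0) | ((0 + 0) | a.0) has moves ··a··> m8, ··d··> m9
  m5 = 0 | (0 + 0) | c.((0 + 0) | a.0) has moves ··c··> m9
  m6 = (d.0 + 0 | 0) | b.(0 + 0) | ((0 + 0) | 0) has moves ··b··> m8, ··d··> m10
  m7 = 0 | b.(0 + 0) | ((0 + 0) | a.0) has moves ··a··> m10, ··b··> m9
  m8 = (d.0 + 0 | 0) | (0 + 0) | ((0 + 0) | 0) has moves ··d··> m11
  m9 = 0 | (0 + 0) | ((0 + 0) | a.0) has moves ··a··> m11
  m10 = 0 | b.(0 + 0) | ((0 + 0) | 0) has moves ··b··> m11
  m11 = 0 | (0 + 0) | ((0 + 0) | 0) has moves ∅
Reachable graph of Q (12 states):
  n0 = (c.0 + 0 | 0) | b.(0 + 0) | c.((0 + 0) | a.0) has moves ··b··> n1, ··c··> n2, ··c··> n3
  n1 = (c.0 + 0 | 0) | (0 + 0) | c.((0 + 0) | a.0) has moves ··c··> n4, ··c··> n5
  n2 = (c.0 + 0 | 0) | b.(0 + 0) | ((0 + 0) | a.0) has moves ··a··> n6, ··b··> n4, ··c··> n7
  n3 = 0 | b.(0 + 0) | c.((0 + 0) | a.0) has moves ··b··> n5, ··c··> n7
  n4 = (c.0 + 0 | 0) | (0 + 0) | ((0 + 0) | a.0) has moves ··a··> n8, ··c··> n9
  n5 = 0 | (0 + 0) | c.((0 + 0) | a.0) has moves ··c··> n9
  n6 = (c.0 + 0 | 0) | b.(0 + 0) | ((0 + 0) | 0) has moves ··b··> n8, ··c··> n10
  n7 = 0 | b.(0 + 0) | ((0 + 0) | a.0) has moves ··a··> n10, ··b··> n9
  n8 = (c.0 + 0 | 0) | (0 + 0) | ((0 + 0) | 0) has moves ··c··> n11
  n9 = 0 | (0 + 0) | ((0 + 0) | a.0) has moves ··a··> n11
  n10 = 0 | b.(0 + 0) | ((0 + 0) | 0) has moves ··b··> n11
  n11 = 0 | (0 + 0) | ((0 + 0) | 0) has moves ∅
Coarsest stable partition (strong bisimilarity classes):
  B0 = {m0}
  B1 = {m3, n3}
  B2 = {m7, n7}
  B3 = {m10, n10}
  B4 = {m11, n11}
  B5 = {m9, n9}
  B6 = {m5, n5}
  B7 = {m1}
  B8 = {m4}
  B9 = {m8}
  B10 = {m2}
  B11 = {m6}
  B12 = {n0}
  B13 = {n1}
  B14 = {n4}
  B15 = {n8}
  B16 = {n2}
  B17 = {n6}
m0 ∈ B0, n0 ∈ B12 → different blocks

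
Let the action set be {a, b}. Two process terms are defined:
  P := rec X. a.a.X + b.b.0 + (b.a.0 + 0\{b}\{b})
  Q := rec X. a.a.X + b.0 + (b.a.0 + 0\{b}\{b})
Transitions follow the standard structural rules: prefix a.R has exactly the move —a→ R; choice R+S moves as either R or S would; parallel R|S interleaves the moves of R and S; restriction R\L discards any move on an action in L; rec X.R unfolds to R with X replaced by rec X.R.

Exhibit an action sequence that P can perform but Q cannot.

bb

Reachable graph of P (5 states):
  s0 = rec X. a.a.X + b.b.0 + (b.a.0 + 0\{b}\{b}) :: =a=> s1, =b=> s2, =b=> s3
  s1 = a.(rec X. a.a.X + b.b.0 + (b.a.0 + 0\{b}\{b})) :: =a=> s0
  s2 = a.0 :: =a=> s4
  s3 = b.0 :: =b=> s4
  s4 = 0 :: (no moves)
Reachable graph of Q (4 states):
  t0 = rec X. a.a.X + b.0 + (b.a.0 + 0\{b}\{b}) :: =a=> t1, =b=> t2, =b=> t3
  t1 = a.(rec X. a.a.X + b.0 + (b.a.0 + 0\{b}\{b})) :: =a=> t0
  t2 = 0 :: (no moves)
  t3 = a.0 :: =a=> t2
Run σ = ⟨bb⟩ on P: start {s0}
  after b @ step 1: {s2, s3}
  after b @ step 2: {s4}
  — P admits the full trace.
Run σ = ⟨bb⟩ on Q: start {t0}
  after b @ step 1: {t2, t3}
  after b @ step 2: ∅ (Q stuck)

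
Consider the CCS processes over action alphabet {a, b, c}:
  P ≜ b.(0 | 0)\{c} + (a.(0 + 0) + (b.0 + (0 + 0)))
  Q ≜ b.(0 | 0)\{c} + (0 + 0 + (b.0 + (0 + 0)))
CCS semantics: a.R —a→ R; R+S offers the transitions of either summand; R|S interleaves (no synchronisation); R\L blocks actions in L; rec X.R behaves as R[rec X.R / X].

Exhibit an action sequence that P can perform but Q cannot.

Reachable graph of P (4 states):
  p0 = b.(0 | 0)\{c} + (a.(0 + 0) + (b.0 + (0 + 0))) :: —a→ p1, —b→ p2, —b→ p3
  p1 = 0 + 0 :: (no moves)
  p2 = (0 | 0)\{c} :: (no moves)
  p3 = 0 :: (no moves)
Reachable graph of Q (3 states):
  q0 = b.(0 | 0)\{c} + (0 + 0 + (b.0 + (0 + 0))) :: —b→ q1, —b→ q2
  q1 = (0 | 0)\{c} :: (no moves)
  q2 = 0 :: (no moves)
Run σ = ⟨a⟩ on P: start {p0}
  step 1 (a): {p1}
  P completes σ.
Run σ = ⟨a⟩ on Q: start {q0}
  step 1 (a): ∅ (Q stuck)

a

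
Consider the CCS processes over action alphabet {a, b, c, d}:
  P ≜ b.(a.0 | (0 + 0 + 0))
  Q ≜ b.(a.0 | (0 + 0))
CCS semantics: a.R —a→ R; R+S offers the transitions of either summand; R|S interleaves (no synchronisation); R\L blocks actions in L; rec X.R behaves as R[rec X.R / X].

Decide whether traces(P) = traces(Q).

P's transition system — 3 states:
  s0 = b.(a.0 | (0 + 0 + 0)) → —b→ s1
  s1 = a.0 | (0 + 0 + 0) → —a→ s2
  s2 = 0 | (0 + 0 + 0) → stopped
Q's transition system — 3 states:
  t0 = b.(a.0 | (0 + 0)) → —b→ t1
  t1 = a.0 | (0 + 0) → —a→ t2
  t2 = 0 | (0 + 0) → stopped
Bisimilarity quotient blocks:
  B0 = {s0, t0}
  B1 = {s1, t1}
  B2 = {s2, t2}
s0 ∈ B0, t0 ∈ B0 → same block
Bisimilar ⇒ trace-equivalent.

traces(P) = traces(Q)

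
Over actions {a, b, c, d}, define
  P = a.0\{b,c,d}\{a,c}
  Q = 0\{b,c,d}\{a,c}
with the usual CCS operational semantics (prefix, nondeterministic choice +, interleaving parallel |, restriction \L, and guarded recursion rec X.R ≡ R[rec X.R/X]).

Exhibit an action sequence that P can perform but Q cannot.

Reachable graph of P (2 states):
  s0 = a.0\{b,c,d}\{a,c} → ··a··> s1
  s1 = 0\{b,c,d}\{a,c} → (no moves)
Reachable graph of Q (1 states):
  t0 = 0\{b,c,d}\{a,c} → (no moves)
Run σ = ⟨a⟩ on P: start {s0}
  step 1 (a): {s1}
  P completes σ.
Run σ = ⟨a⟩ on Q: start {t0}
  step 1 (a): ∅  — Q cannot continue

a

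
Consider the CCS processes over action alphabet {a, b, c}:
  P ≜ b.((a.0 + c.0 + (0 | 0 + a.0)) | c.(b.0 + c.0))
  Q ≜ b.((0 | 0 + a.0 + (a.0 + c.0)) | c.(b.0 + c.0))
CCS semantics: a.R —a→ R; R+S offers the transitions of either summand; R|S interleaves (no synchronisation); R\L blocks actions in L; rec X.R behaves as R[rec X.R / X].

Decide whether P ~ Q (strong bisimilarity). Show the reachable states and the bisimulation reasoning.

P ~ Q

P's transition system — 7 states:
  m0 = b.((a.0 + c.0 + (0 | 0 + a.0)) | c.(b.0 + c.0)) has moves -b-> m1
  m1 = (a.0 + c.0 + (0 | 0 + a.0)) | c.(b.0 + c.0) has moves -a-> m2, -c-> m2, -c-> m3
  m2 = 0 | c.(b.0 + c.0) has moves -c-> m4
  m3 = (a.0 + c.0 + (0 | 0 + a.0)) | (b.0 + c.0) has moves -a-> m4, -b-> m5, -c-> m4, -c-> m5
  m4 = 0 | (b.0 + c.0) has moves -b-> m6, -c-> m6
  m5 = (a.0 + c.0 + (0 | 0 + a.0)) | 0 has moves -a-> m6, -c-> m6
  m6 = 0 | 0 has moves (no moves)
Q's transition system — 7 states:
  n0 = b.((0 | 0 + a.0 + (a.0 + c.0)) | c.(b.0 + c.0)) has moves -b-> n1
  n1 = (0 | 0 + a.0 + (a.0 + c.0)) | c.(b.0 + c.0) has moves -a-> n2, -c-> n2, -c-> n3
  n2 = 0 | c.(b.0 + c.0) has moves -c-> n4
  n3 = (0 | 0 + a.0 + (a.0 + c.0)) | (b.0 + c.0) has moves -a-> n4, -b-> n5, -c-> n4, -c-> n5
  n4 = 0 | (b.0 + c.0) has moves -b-> n6, -c-> n6
  n5 = (0 | 0 + a.0 + (a.0 + c.0)) | 0 has moves -a-> n6, -c-> n6
  n6 = 0 | 0 has moves (no moves)
Coarsest stable partition (strong bisimilarity classes):
  B0 = {m0, n0}
  B1 = {m1, n1}
  B2 = {m3, n3}
  B3 = {m4, n4}
  B4 = {m6, n6}
  B5 = {m5, n5}
  B6 = {m2, n2}
m0 ∈ B0, n0 ∈ B0 → same block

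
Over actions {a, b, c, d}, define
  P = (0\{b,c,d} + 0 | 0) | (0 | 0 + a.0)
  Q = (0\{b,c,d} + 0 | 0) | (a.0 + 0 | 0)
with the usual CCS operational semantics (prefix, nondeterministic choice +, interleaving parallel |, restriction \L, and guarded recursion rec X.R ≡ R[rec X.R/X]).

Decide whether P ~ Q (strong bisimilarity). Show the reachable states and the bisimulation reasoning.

P ~ Q

LTS(P): 2 reachable states
  m0 = (0\{b,c,d} + 0 | 0) | (0 | 0 + a.0) :: ··a··> m1
  m1 = (0\{b,c,d} + 0 | 0) | 0 :: ∅
LTS(Q): 2 reachable states
  n0 = (0\{b,c,d} + 0 | 0) | (a.0 + 0 | 0) :: ··a··> n1
  n1 = (0\{b,c,d} + 0 | 0) | 0 :: ∅
Bisimilarity quotient blocks:
  B0 = {m0, n0}
  B1 = {m1, n1}
m0 ∈ B0, n0 ∈ B0 → same block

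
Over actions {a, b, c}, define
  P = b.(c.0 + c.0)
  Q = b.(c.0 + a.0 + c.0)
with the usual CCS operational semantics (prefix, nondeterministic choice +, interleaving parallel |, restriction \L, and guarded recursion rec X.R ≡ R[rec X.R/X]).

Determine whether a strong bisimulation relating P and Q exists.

NO

P's transition system — 3 states:
  m0 = b.(c.0 + c.0) | —b→ m1
  m1 = c.0 + c.0 | —c→ m2
  m2 = 0 | deadlocked
Q's transition system — 3 states:
  n0 = b.(c.0 + a.0 + c.0) | —b→ n1
  n1 = c.0 + a.0 + c.0 | —a→ n2, —c→ n2
  n2 = 0 | deadlocked
Bisimilarity quotient blocks:
  B0 = {m0}
  B1 = {m1}
  B2 = {m2, n2}
  B3 = {n0}
  B4 = {n1}
m0 ∈ B0, n0 ∈ B3 → different blocks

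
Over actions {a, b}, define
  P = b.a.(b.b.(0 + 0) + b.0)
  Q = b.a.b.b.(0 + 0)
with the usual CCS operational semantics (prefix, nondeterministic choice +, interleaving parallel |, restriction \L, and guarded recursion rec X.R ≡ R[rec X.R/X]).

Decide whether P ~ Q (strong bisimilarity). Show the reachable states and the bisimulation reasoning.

P ≁ Q

P's transition system — 6 states:
  s0 = b.a.(b.b.(0 + 0) + b.0) :: —b→ s1
  s1 = a.(b.b.(0 + 0) + b.0) :: —a→ s2
  s2 = b.b.(0 + 0) + b.0 :: —b→ s3, —b→ s4
  s3 = 0 :: ∅
  s4 = b.(0 + 0) :: —b→ s5
  s5 = 0 + 0 :: ∅
Q's transition system — 5 states:
  t0 = b.a.b.b.(0 + 0) :: —b→ t1
  t1 = a.b.b.(0 + 0) :: —a→ t2
  t2 = b.b.(0 + 0) :: —b→ t3
  t3 = b.(0 + 0) :: —b→ t4
  t4 = 0 + 0 :: ∅
Partition-refinement fixed point:
  B0 = {s0}
  B1 = {s1}
  B2 = {s2}
  B3 = {s4, t3}
  B4 = {s3, s5, t4}
  B5 = {t0}
  B6 = {t1}
  B7 = {t2}
s0 ∈ B0, t0 ∈ B5 → different blocks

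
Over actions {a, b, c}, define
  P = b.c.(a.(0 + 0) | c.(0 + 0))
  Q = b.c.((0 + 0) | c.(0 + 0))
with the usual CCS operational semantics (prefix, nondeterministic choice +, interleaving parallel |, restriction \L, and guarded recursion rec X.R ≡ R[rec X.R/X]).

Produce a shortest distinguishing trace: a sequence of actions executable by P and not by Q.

P's transition system — 6 states:
  m0 = b.c.(a.(0 + 0) | c.(0 + 0)) ⊢ =b=> m1
  m1 = c.(a.(0 + 0) | c.(0 + 0)) ⊢ =c=> m2
  m2 = a.(0 + 0) | c.(0 + 0) ⊢ =a=> m3, =c=> m4
  m3 = (0 + 0) | c.(0 + 0) ⊢ =c=> m5
  m4 = a.(0 + 0) | (0 + 0) ⊢ =a=> m5
  m5 = (0 + 0) | (0 + 0) ⊢ ∅
Q's transition system — 4 states:
  n0 = b.c.((0 + 0) | c.(0 + 0)) ⊢ =b=> n1
  n1 = c.((0 + 0) | c.(0 + 0)) ⊢ =c=> n2
  n2 = (0 + 0) | c.(0 + 0) ⊢ =c=> n3
  n3 = (0 + 0) | (0 + 0) ⊢ ∅
Executing bca from P (initial set {m0}):
  [1] b ⇒ {m1}
  [2] c ⇒ {m2}
  [3] a ⇒ {m3}
  — P admits the full trace.
Executing bca from Q (initial set {n0}):
  [1] b ⇒ {n1}
  [2] c ⇒ {n2}
  [3] a ⇒ ∅ (Q stuck)

bca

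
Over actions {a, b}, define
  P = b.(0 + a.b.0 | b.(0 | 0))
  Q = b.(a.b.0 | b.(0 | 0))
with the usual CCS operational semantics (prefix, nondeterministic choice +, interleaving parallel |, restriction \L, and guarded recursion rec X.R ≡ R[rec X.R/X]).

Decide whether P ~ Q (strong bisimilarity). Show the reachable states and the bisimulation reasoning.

Reachable graph of P (7 states):
  u0 = b.(0 + a.b.0 | b.(0 | 0)) | —b→ u1
  u1 = 0 + a.b.0 | b.(0 | 0) | —a→ u2, —b→ u3
  u2 = b.0 | b.(0 | 0) | —b→ u4, —b→ u5
  u3 = a.b.0 | (0 | 0) | —a→ u5
  u4 = 0 | b.(0 | 0) | —b→ u6
  u5 = b.0 | (0 | 0) | —b→ u6
  u6 = 0 | (0 | 0) | deadlocked
Reachable graph of Q (7 states):
  v0 = b.(a.b.0 | b.(0 | 0)) | —b→ v1
  v1 = a.b.0 | b.(0 | 0) | —a→ v2, —b→ v3
  v2 = b.0 | b.(0 | 0) | —b→ v4, —b→ v5
  v3 = a.b.0 | (0 | 0) | —a→ v5
  v4 = 0 | b.(0 | 0) | —b→ v6
  v5 = b.0 | (0 | 0) | —b→ v6
  v6 = 0 | (0 | 0) | deadlocked
Bisimilarity quotient blocks:
  B0 = {u0, v0}
  B1 = {u1, v1}
  B2 = {u2, v2}
  B3 = {u4, u5, v4, v5}
  B4 = {u6, v6}
  B5 = {u3, v3}
u0 ∈ B0, v0 ∈ B0 → same block

bisimilar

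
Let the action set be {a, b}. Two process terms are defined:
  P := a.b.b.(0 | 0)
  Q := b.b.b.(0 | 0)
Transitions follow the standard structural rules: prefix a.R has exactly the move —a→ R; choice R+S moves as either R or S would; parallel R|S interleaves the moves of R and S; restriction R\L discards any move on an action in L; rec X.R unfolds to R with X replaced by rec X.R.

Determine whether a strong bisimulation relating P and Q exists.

P's transition system — 4 states:
  m0 = a.b.b.(0 | 0) | ··a··> m1
  m1 = b.b.(0 | 0) | ··b··> m2
  m2 = b.(0 | 0) | ··b··> m3
  m3 = 0 | 0 | stopped
Q's transition system — 4 states:
  n0 = b.b.b.(0 | 0) | ··b··> n1
  n1 = b.b.(0 | 0) | ··b··> n2
  n2 = b.(0 | 0) | ··b··> n3
  n3 = 0 | 0 | stopped
Bisimilarity quotient blocks:
  B0 = {m0}
  B1 = {m1, n1}
  B2 = {m2, n2}
  B3 = {m3, n3}
  B4 = {n0}
m0 ∈ B0, n0 ∈ B4 → different blocks

P ≁ Q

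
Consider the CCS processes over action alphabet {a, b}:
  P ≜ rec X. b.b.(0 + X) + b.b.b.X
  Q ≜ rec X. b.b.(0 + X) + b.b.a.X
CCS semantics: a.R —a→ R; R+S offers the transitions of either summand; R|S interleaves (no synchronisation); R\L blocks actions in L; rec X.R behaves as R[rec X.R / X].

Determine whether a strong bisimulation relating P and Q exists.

Reachable graph of P (5 states):
  s0 = rec X. b.b.(0 + X) + b.b.b.X has moves ··b··> s1, ··b··> s2
  s1 = b.(0 + (rec X. b.b.(0 + X) + b.b.b.X)) has moves ··b··> s3
  s2 = b.b.(rec X. b.b.(0 + X) + b.b.b.X) has moves ··b··> s4
  s3 = 0 + (rec X. b.b.(0 + X) + b.b.b.X) has moves ··b··> s1, ··b··> s2
  s4 = b.(rec X. b.b.(0 + X) + b.b.b.X) has moves ··b··> s0
Reachable graph of Q (5 states):
  t0 = rec X. b.b.(0 + X) + b.b.a.X has moves ··b··> t1, ··b··> t2
  t1 = b.(0 + (rec X. b.b.(0 + X) + b.b.a.X)) has moves ··b··> t3
  t2 = b.a.(rec X. b.b.(0 + X) + b.b.a.X) has moves ··b··> t4
  t3 = 0 + (rec X. b.b.(0 + X) + b.b.a.X) has moves ··b··> t1, ··b··> t2
  t4 = a.(rec X. b.b.(0 + X) + b.b.a.X) has moves ··a··> t0
Partition-refinement fixed point:
  B0 = {s0, s1, s2, s3, s4}
  B1 = {t0, t3}
  B2 = {t1}
  B3 = {t2}
  B4 = {t4}
s0 ∈ B0, t0 ∈ B1 → different blocks

NO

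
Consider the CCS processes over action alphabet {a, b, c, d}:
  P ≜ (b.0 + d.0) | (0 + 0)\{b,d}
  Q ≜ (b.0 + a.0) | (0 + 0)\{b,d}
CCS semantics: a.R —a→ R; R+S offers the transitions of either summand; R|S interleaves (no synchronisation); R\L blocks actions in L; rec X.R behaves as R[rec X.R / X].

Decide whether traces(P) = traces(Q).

NO — witness ⟨d⟩

LTS(P): 2 reachable states
  p0 = (b.0 + d.0) | (0 + 0)\{b,d} :: -b-> p1, -d-> p1
  p1 = 0 | (0 + 0)\{b,d} :: ·
LTS(Q): 2 reachable states
  q0 = (b.0 + a.0) | (0 + 0)\{b,d} :: -a-> q1, -b-> q1
  q1 = 0 | (0 + 0)\{b,d} :: ·
Trace ⟨d⟩ through P, begin at {p0}:
  step 1 (d): {p1}
  ✓ P
Trace ⟨d⟩ through Q, begin at {q0}:
  step 1 (d): no successor for Q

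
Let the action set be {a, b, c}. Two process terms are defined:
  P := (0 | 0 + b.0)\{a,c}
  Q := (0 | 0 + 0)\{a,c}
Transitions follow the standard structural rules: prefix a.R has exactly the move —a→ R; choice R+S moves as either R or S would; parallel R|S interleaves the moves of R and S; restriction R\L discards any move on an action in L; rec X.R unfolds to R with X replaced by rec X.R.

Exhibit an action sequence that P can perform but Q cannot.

b

Reachable graph of P (2 states):
  s0 = (0 | 0 + b.0)\{a,c} :: ··b··> s1
  s1 = 0\{a,c} :: (no moves)
Reachable graph of Q (1 states):
  t0 = (0 | 0 + 0)\{a,c} :: (no moves)
Executing b from P (initial set {s0}):
  after b @ step 1: {s1}
  — P admits the full trace.
Executing b from Q (initial set {t0}):
  after b @ step 1: ∅  — Q cannot continue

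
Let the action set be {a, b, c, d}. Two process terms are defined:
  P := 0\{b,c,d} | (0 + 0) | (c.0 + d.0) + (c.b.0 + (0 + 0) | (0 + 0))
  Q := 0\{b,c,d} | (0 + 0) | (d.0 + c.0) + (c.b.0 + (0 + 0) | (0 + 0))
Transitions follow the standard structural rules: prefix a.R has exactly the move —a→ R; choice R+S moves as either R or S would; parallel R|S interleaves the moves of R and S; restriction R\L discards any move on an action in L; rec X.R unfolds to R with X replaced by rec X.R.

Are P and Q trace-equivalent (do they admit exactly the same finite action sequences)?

traces(P) = traces(Q)

P's transition system — 4 states:
  s0 = 0\{b,c,d} | (0 + 0) | (c.0 + d.0) + (c.b.0 + (0 + 0) | (0 + 0)) :: ··c··> s1, ··c··> s2, ··d··> s1
  s1 = 0\{b,c,d} | (0 + 0) | 0 :: stopped
  s2 = b.0 :: ··b··> s3
  s3 = 0 :: stopped
Q's transition system — 4 states:
  t0 = 0\{b,c,d} | (0 + 0) | (d.0 + c.0) + (c.b.0 + (0 + 0) | (0 + 0)) :: ··c··> t1, ··c··> t2, ··d··> t1
  t1 = 0\{b,c,d} | (0 + 0) | 0 :: stopped
  t2 = b.0 :: ··b··> t3
  t3 = 0 :: stopped
Partition-refinement fixed point:
  B0 = {s0, t0}
  B1 = {s2, t2}
  B2 = {s1, s3, t1, t3}
s0 ∈ B0, t0 ∈ B0 → same block
Bisimilar ⇒ trace-equivalent.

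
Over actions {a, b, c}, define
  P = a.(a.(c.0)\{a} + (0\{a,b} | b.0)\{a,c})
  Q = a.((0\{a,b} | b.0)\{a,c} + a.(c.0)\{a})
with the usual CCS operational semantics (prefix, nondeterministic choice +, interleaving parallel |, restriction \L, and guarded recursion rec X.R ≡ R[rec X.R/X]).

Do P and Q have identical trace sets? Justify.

traces(P) = traces(Q)

P's transition system — 5 states:
  p0 = a.(a.(c.0)\{a} + (0\{a,b} | b.0)\{a,c}) ⊢ -a-> p1
  p1 = a.(c.0)\{a} + (0\{a,b} | b.0)\{a,c} ⊢ -a-> p2, -b-> p3
  p2 = (c.0)\{a} ⊢ -c-> p4
  p3 = (0\{a,b} | 0)\{a,c} ⊢ stopped
  p4 = 0\{a} ⊢ stopped
Q's transition system — 5 states:
  q0 = a.((0\{a,b} | b.0)\{a,c} + a.(c.0)\{a}) ⊢ -a-> q1
  q1 = (0\{a,b} | b.0)\{a,c} + a.(c.0)\{a} ⊢ -a-> q2, -b-> q3
  q2 = (c.0)\{a} ⊢ -c-> q4
  q3 = (0\{a,b} | 0)\{a,c} ⊢ stopped
  q4 = 0\{a} ⊢ stopped
Bisimilarity quotient blocks:
  B0 = {p0, q0}
  B1 = {p1, q1}
  B2 = {p2, q2}
  B3 = {p3, p4, q3, q4}
p0 ∈ B0, q0 ∈ B0 → same block
Bisimilar ⇒ trace-equivalent.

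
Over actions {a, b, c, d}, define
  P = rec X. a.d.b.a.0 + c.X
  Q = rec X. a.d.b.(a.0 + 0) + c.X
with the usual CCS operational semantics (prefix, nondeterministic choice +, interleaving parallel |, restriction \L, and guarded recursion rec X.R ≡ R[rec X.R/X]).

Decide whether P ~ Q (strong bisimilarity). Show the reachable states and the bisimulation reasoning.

YES

LTS(P): 5 reachable states
  p0 = rec X. a.d.b.a.0 + c.X | --a--▸ p1, --c--▸ p0
  p1 = d.b.a.0 | --d--▸ p2
  p2 = b.a.0 | --b--▸ p3
  p3 = a.0 | --a--▸ p4
  p4 = 0 | deadlocked
LTS(Q): 5 reachable states
  q0 = rec X. a.d.b.(a.0 + 0) + c.X | --a--▸ q1, --c--▸ q0
  q1 = d.b.(a.0 + 0) | --d--▸ q2
  q2 = b.(a.0 + 0) | --b--▸ q3
  q3 = a.0 + 0 | --a--▸ q4
  q4 = 0 | deadlocked
Partition-refinement fixed point:
  B0 = {p0, q0}
  B1 = {p1, q1}
  B2 = {p2, q2}
  B3 = {p3, q3}
  B4 = {p4, q4}
p0 ∈ B0, q0 ∈ B0 → same block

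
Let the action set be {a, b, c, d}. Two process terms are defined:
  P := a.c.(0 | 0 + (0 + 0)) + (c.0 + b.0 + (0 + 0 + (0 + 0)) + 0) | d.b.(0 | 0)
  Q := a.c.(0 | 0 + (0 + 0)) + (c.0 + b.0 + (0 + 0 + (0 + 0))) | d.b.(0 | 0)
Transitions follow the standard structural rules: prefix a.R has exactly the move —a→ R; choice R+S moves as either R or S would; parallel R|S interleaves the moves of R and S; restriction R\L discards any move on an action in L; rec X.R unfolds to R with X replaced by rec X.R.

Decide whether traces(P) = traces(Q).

Reachable graph of P (8 states):
  p0 = a.c.(0 | 0 + (0 + 0)) + (c.0 + b.0 + (0 + 0 + (0 + 0)) + 0) | d.b.(0 | 0) has moves -a-> p1, -b-> p2, -c-> p2, -d-> p3
  p1 = c.(0 | 0 + (0 + 0)) has moves -c-> p4
  p2 = 0 | d.b.(0 | 0) has moves -d-> p5
  p3 = (c.0 + b.0 + (0 + 0 + (0 + 0)) + 0) | b.(0 | 0) has moves -b-> p5, -b-> p6, -c-> p5
  p4 = 0 | 0 + (0 + 0) has moves ∅
  p5 = 0 | b.(0 | 0) has moves -b-> p7
  p6 = (c.0 + b.0 + (0 + 0 + (0 + 0)) + 0) | (0 | 0) has moves -b-> p7, -c-> p7
  p7 = 0 | (0 | 0) has moves ∅
Reachable graph of Q (8 states):
  q0 = a.c.(0 | 0 + (0 + 0)) + (c.0 + b.0 + (0 + 0 + (0 + 0))) | d.b.(0 | 0) has moves -a-> q1, -b-> q2, -c-> q2, -d-> q3
  q1 = c.(0 | 0 + (0 + 0)) has moves -c-> q4
  q2 = 0 | d.b.(0 | 0) has moves -d-> q5
  q3 = (c.0 + b.0 + (0 + 0 + (0 + 0))) | b.(0 | 0) has moves -b-> q5, -b-> q6, -c-> q5
  q4 = 0 | 0 + (0 + 0) has moves ∅
  q5 = 0 | b.(0 | 0) has moves -b-> q7
  q6 = (c.0 + b.0 + (0 + 0 + (0 + 0))) | (0 | 0) has moves -b-> q7, -c-> q7
  q7 = 0 | (0 | 0) has moves ∅
Bisimilarity quotient blocks:
  B0 = {p0, q0}
  B1 = {p2, q2}
  B2 = {p5, q5}
  B3 = {p4, p7, q4, q7}
  B4 = {p1, q1}
  B5 = {p3, q3}
  B6 = {p6, q6}
p0 ∈ B0, q0 ∈ B0 → same block
Bisimilar ⇒ trace-equivalent.

trace-equivalent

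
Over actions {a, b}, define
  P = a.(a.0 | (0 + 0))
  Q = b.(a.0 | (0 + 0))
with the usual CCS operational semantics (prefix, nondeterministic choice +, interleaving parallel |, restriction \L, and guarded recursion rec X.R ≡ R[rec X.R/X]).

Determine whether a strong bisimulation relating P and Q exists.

NO

LTS(P): 3 reachable states
  s0 = a.(a.0 | (0 + 0)) :: ··a··> s1
  s1 = a.0 | (0 + 0) :: ··a··> s2
  s2 = 0 | (0 + 0) :: stopped
LTS(Q): 3 reachable states
  t0 = b.(a.0 | (0 + 0)) :: ··b··> t1
  t1 = a.0 | (0 + 0) :: ··a··> t2
  t2 = 0 | (0 + 0) :: stopped
Bisimilarity quotient blocks:
  B0 = {s0}
  B1 = {s1, t1}
  B2 = {s2, t2}
  B3 = {t0}
s0 ∈ B0, t0 ∈ B3 → different blocks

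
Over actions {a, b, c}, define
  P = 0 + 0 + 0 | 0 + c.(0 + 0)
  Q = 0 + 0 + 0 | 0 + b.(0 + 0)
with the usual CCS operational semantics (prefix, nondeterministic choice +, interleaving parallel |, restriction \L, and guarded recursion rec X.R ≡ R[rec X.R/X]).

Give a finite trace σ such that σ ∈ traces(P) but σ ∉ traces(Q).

c

LTS(P): 2 reachable states
  s0 = 0 + 0 + 0 | 0 + c.(0 + 0) has moves ··c··> s1
  s1 = 0 + 0 has moves (no moves)
LTS(Q): 2 reachable states
  t0 = 0 + 0 + 0 | 0 + b.(0 + 0) has moves ··b··> t1
  t1 = 0 + 0 has moves (no moves)
Run σ = ⟨c⟩ on P: start {s0}
  [1] c ⇒ {s1}
  ✓ P
Run σ = ⟨c⟩ on Q: start {t0}
  [1] c ⇒ ∅  — Q cannot continue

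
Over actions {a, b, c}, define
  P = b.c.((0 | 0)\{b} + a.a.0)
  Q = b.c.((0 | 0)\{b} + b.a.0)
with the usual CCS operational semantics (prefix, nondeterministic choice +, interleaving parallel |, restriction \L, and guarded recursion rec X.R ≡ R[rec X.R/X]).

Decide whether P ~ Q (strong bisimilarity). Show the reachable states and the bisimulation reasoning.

LTS(P): 5 reachable states
  s0 = b.c.((0 | 0)\{b} + a.a.0) :: =b=> s1
  s1 = c.((0 | 0)\{b} + a.a.0) :: =c=> s2
  s2 = (0 | 0)\{b} + a.a.0 :: =a=> s3
  s3 = a.0 :: =a=> s4
  s4 = 0 :: stopped
LTS(Q): 5 reachable states
  t0 = b.c.((0 | 0)\{b} + b.a.0) :: =b=> t1
  t1 = c.((0 | 0)\{b} + b.a.0) :: =c=> t2
  t2 = (0 | 0)\{b} + b.a.0 :: =b=> t3
  t3 = a.0 :: =a=> t4
  t4 = 0 :: stopped
Bisimilarity quotient blocks:
  B0 = {s0}
  B1 = {s1}
  B2 = {s2}
  B3 = {s3, t3}
  B4 = {s4, t4}
  B5 = {t0}
  B6 = {t1}
  B7 = {t2}
s0 ∈ B0, t0 ∈ B5 → different blocks

P ≁ Q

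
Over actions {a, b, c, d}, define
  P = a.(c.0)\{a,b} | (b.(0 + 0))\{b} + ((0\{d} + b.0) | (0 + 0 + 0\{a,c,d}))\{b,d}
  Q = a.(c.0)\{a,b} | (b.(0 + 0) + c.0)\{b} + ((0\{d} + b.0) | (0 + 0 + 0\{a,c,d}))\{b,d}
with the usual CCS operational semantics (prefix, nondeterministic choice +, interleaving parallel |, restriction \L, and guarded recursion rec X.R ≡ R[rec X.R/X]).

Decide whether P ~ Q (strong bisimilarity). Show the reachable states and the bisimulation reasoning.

P's transition system — 3 states:
  p0 = a.(c.0)\{a,b} | (b.(0 + 0))\{b} + ((0\{d} + b.0) | (0 + 0 + 0\{a,c,d}))\{b,d} ⊢ —a→ p1
  p1 = (c.0)\{a,b} | (b.(0 + 0))\{b} ⊢ —c→ p2
  p2 = 0\{a,b} | (b.(0 + 0))\{b} ⊢ (no moves)
Q's transition system — 6 states:
  q0 = a.(c.0)\{a,b} | (b.(0 + 0) + c.0)\{b} + ((0\{d} + b.0) | (0 + 0 + 0\{a,c,d}))\{b,d} ⊢ —a→ q1, —c→ q2
  q1 = (c.0)\{a,b} | (b.(0 + 0) + c.0)\{b} ⊢ —c→ q3, —c→ q4
  q2 = a.(c.0)\{a,b} | 0\{b} ⊢ —a→ q3
  q3 = (c.0)\{a,b} | 0\{b} ⊢ —c→ q5
  q4 = 0\{a,b} | (b.(0 + 0) + c.0)\{b} ⊢ —c→ q5
  q5 = 0\{a,b} | 0\{b} ⊢ (no moves)
Bisimilarity quotient blocks:
  B0 = {p0, q2}
  B1 = {p1, q3, q4}
  B2 = {p2, q5}
  B3 = {q0}
  B4 = {q1}
p0 ∈ B0, q0 ∈ B3 → different blocks

not bisimilar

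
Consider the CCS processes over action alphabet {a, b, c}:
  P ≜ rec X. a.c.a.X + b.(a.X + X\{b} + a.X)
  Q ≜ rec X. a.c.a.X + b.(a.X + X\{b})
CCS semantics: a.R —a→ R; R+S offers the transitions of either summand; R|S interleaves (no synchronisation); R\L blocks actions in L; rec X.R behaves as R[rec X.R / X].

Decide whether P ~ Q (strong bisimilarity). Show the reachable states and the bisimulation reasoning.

YES

P's transition system — 7 states:
  u0 = rec X. a.c.a.X + b.(a.X + X\{b} + a.X) → =a=> u1, =b=> u2
  u1 = c.a.(rec X. a.c.a.X + b.(a.X + X\{b} + a.X)) → =c=> u3
  u2 = a.(rec X. a.c.a.X + b.(a.X + X\{b} + a.X)) + (rec X. a.c.a.X + b.(a.X + X\{b} + a.X))\{b} + a.(rec X. a.c.a.X + b.(a.X + X\{b} + a.X)) → =a=> u0, =a=> u4
  u3 = a.(rec X. a.c.a.X + b.(a.X + X\{b} + a.X)) → =a=> u0
  u4 = (c.a.(rec X. a.c.a.X + b.(a.X + X\{b} + a.X)))\{b} → =c=> u5
  u5 = (a.(rec X. a.c.a.X + b.(a.X + X\{b} + a.X)))\{b} → =a=> u6
  u6 = (rec X. a.c.a.X + b.(a.X + X\{b} + a.X))\{b} → =a=> u4
Q's transition system — 7 states:
  v0 = rec X. a.c.a.X + b.(a.X + X\{b}) → =a=> v1, =b=> v2
  v1 = c.a.(rec X. a.c.a.X + b.(a.X + X\{b})) → =c=> v3
  v2 = a.(rec X. a.c.a.X + b.(a.X + X\{b})) + (rec X. a.c.a.X + b.(a.X + X\{b}))\{b} → =a=> v0, =a=> v4
  v3 = a.(rec X. a.c.a.X + b.(a.X + X\{b})) → =a=> v0
  v4 = (c.a.(rec X. a.c.a.X + b.(a.X + X\{b})))\{b} → =c=> v5
  v5 = (a.(rec X. a.c.a.X + b.(a.X + X\{b})))\{b} → =a=> v6
  v6 = (rec X. a.c.a.X + b.(a.X + X\{b}))\{b} → =a=> v4
Coarsest stable partition (strong bisimilarity classes):
  B0 = {u0, v0}
  B1 = {u2, v2}
  B2 = {u4, v4}
  B3 = {u5, v5}
  B4 = {u6, v6}
  B5 = {u1, v1}
  B6 = {u3, v3}
u0 ∈ B0, v0 ∈ B0 → same block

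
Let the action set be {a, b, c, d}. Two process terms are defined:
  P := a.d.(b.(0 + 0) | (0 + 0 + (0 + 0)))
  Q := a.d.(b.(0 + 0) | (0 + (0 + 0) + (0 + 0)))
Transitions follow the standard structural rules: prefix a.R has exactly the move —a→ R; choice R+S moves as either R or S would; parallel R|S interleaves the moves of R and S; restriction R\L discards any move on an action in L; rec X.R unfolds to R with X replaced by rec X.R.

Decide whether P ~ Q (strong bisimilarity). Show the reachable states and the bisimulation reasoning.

YES

P's transition system — 4 states:
  p0 = a.d.(b.(0 + 0) | (0 + 0 + (0 + 0))) :: =a=> p1
  p1 = d.(b.(0 + 0) | (0 + 0 + (0 + 0))) :: =d=> p2
  p2 = b.(0 + 0) | (0 + 0 + (0 + 0)) :: =b=> p3
  p3 = (0 + 0) | (0 + 0 + (0 + 0)) :: deadlocked
Q's transition system — 4 states:
  q0 = a.d.(b.(0 + 0) | (0 + (0 + 0) + (0 + 0))) :: =a=> q1
  q1 = d.(b.(0 + 0) | (0 + (0 + 0) + (0 + 0))) :: =d=> q2
  q2 = b.(0 + 0) | (0 + (0 + 0) + (0 + 0)) :: =b=> q3
  q3 = (0 + 0) | (0 + (0 + 0) + (0 + 0)) :: deadlocked
Partition-refinement fixed point:
  B0 = {p0, q0}
  B1 = {p1, q1}
  B2 = {p2, q2}
  B3 = {p3, q3}
p0 ∈ B0, q0 ∈ B0 → same block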